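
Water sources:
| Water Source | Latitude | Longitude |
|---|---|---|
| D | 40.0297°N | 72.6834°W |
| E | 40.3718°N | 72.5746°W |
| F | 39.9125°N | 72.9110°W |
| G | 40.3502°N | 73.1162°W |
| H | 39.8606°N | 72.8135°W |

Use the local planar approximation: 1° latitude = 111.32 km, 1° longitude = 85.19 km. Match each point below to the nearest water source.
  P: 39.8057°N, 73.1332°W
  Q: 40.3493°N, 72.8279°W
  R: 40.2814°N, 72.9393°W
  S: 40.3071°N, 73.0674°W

P→F; Q→E; R→G; S→G

P at 39.8057°N, 73.1332°W:
  D: 45.7175 km
  E: 78.9673 km
  F: 22.3531 km
  G: 60.6310 km
  H: 27.9125 km
  → nearest: F (22.3531 km)
Q at 40.3493°N, 72.8279°W:
  D: 37.6473 km
  E: 21.7235 km
  F: 49.1372 km
  G: 24.5605 km
  H: 54.4159 km
  → nearest: E (21.7235 km)
R at 40.2814°N, 72.9393°W:
  D: 35.5010 km
  E: 32.6579 km
  F: 41.1367 km
  G: 16.9046 km
  H: 48.0537 km
  → nearest: G (16.9046 km)
S at 40.3071°N, 73.0674°W:
  D: 44.9858 km
  E: 42.5950 km
  F: 45.9031 km
  G: 6.3484 km
  H: 54.2067 km
  → nearest: G (6.3484 km)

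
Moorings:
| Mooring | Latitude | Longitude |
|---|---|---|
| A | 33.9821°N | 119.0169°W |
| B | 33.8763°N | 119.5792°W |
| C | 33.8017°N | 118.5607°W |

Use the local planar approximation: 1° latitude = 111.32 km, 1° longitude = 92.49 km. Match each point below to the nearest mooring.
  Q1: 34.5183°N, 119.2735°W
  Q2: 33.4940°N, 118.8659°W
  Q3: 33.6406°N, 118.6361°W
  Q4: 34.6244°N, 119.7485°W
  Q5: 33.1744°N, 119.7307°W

Q1 at 34.5183°N, 119.2735°W:
  A: 64.2349 km
  B: 76.8572 km
  C: 103.4887 km
  → nearest: A (64.2349 km)
Q2 at 33.4940°N, 118.8659°W:
  A: 56.1015 km
  B: 78.5086 km
  C: 44.3858 km
  → nearest: C (44.3858 km)
Q3 at 33.6406°N, 118.6361°W:
  A: 51.8234 km
  B: 91.0881 km
  C: 19.2419 km
  → nearest: C (19.2419 km)
Q4 at 34.6244°N, 119.7485°W:
  A: 98.4429 km
  B: 84.7378 km
  C: 143.0265 km
  → nearest: B (84.7378 km)
Q5 at 33.1744°N, 119.7307°W:
  A: 111.5479 km
  B: 79.3820 km
  C: 128.7886 km
  → nearest: B (79.3820 km)

Q1→A; Q2→C; Q3→C; Q4→B; Q5→B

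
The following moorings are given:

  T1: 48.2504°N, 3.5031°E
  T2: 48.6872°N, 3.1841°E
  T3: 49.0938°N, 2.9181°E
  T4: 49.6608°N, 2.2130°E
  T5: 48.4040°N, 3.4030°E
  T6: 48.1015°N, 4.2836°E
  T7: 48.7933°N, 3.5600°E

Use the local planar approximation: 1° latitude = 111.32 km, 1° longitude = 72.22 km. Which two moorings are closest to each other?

T1 and T5

Pairwise distances:
T1–T5: √((0.1536·111.32)² + (-0.1001·72.22)²) = √(292.367320 + 52.261651) = 18.5642 km
T2–T7: √((0.1061·111.32)² + (0.3759·72.22)²) = √(139.500949 + 736.986648) = 29.6055 km
T2–T5: √((-0.2832·111.32)² + (0.2189·72.22)²) = √(993.877579 + 249.923153) = 35.2676 km
T5–T7: √((0.3893·111.32)² + (0.1570·72.22)²) = √(1878.084821 + 128.562489) = 44.7956 km
T2–T3: √((0.4066·111.32)² + (-0.2660·72.22)²) = √(2048.713098 + 369.044079) = 49.1707 km
T1–T2: √((0.4368·111.32)² + (-0.3190·72.22)²) = √(2364.349391 + 530.757738) = 53.8062 km
T3–T7: √((-0.3005·111.32)² + (0.6419·72.22)²) = √(1119.013557 + 2149.065833) = 57.1671 km
T1–T6: √((-0.1489·111.32)² + (0.7805·72.22)²) = √(274.748792 + 3177.318731) = 58.7543 km
T1–T7: √((0.5429·111.32)² + (0.0569·72.22)²) = √(3652.465132 + 16.886494) = 60.5752 km
T5–T6: √((-0.3025·111.32)² + (0.8806·72.22)²) = √(1133.958480 + 4044.569760) = 71.9620 km
T3–T4: √((0.5670·111.32)² + (-0.7051·72.22)²) = √(3983.937468 + 2593.082878) = 81.0988 km
T3–T5: √((-0.6898·111.32)² + (0.4849·72.22)²) = √(5896.479261 + 1226.363839) = 84.3969 km
T6–T7: √((0.6918·111.32)² + (-0.7236·72.22)²) = √(5930.721229 + 2730.939534) = 93.0680 km
T2–T6: √((-0.5857·111.32)² + (1.0995·72.22)²) = √(4251.056170 + 6305.295367) = 102.7441 km
T1–T3: √((0.8434·111.32)² + (-0.5850·72.22)²) = √(8814.822848 + 1784.952652) = 102.9552 km
T2–T4: √((0.9736·111.32)² + (-0.9711·72.22)²) = √(11746.474109 + 4918.615527) = 129.0933 km
T4–T7: √((-0.8675·111.32)² + (1.3470·72.22)²) = √(9325.784214 + 9463.464551) = 137.0739 km
T3–T6: √((-0.9923·111.32)² + (1.3655·72.22)²) = √(12202.038137 + 9725.196321) = 148.0785 km
T4–T5: √((-1.2568·111.32)² + (1.1900·72.22)²) = √(19573.961933 + 7385.992987) = 164.1949 km
T1–T4: √((1.4104·111.32)² + (-1.2901·72.22)²) = √(24650.798625 + 8680.839341) = 182.5695 km
T4–T6: √((-1.5593·111.32)² + (2.0706·72.22)²) = √(30130.459378 + 22361.832368) = 229.1120 km
Closest pair: T1–T5 at 18.5642 km.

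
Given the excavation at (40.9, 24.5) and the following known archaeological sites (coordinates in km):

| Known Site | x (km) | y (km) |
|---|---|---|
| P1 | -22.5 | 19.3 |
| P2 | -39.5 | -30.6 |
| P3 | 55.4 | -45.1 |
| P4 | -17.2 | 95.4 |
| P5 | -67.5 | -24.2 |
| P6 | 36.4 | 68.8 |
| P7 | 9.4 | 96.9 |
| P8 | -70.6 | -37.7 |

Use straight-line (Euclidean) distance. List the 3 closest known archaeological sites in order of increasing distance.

Distances from (40.9, 24.5):
P1: √((-63.4)² + (-5.2)²) = √(4019.560 + 27.040) = 63.6 km
P2: √((-80.4)² + (-55.1)²) = √(6464.160 + 3036.010) = 97.5 km
P3: √((14.5)² + (-69.6)²) = √(210.250 + 4844.160) = 71.1 km
P4: √((-58.1)² + (70.9)²) = √(3375.610 + 5026.810) = 91.7 km
P5: √((-108.4)² + (-48.7)²) = √(11750.560 + 2371.690) = 118.8 km
P6: √((-4.5)² + (44.3)²) = √(20.250 + 1962.490) = 44.5 km
P7: √((-31.5)² + (72.4)²) = √(992.250 + 5241.760) = 79.0 km
P8: √((-111.5)² + (-62.2)²) = √(12432.250 + 3868.840) = 127.7 km
Sorted: P6 (44.5 km) < P1 (63.6 km) < P3 (71.1 km) < P7 (79.0 km) < P4 (91.7 km) < …

P6, P1, P3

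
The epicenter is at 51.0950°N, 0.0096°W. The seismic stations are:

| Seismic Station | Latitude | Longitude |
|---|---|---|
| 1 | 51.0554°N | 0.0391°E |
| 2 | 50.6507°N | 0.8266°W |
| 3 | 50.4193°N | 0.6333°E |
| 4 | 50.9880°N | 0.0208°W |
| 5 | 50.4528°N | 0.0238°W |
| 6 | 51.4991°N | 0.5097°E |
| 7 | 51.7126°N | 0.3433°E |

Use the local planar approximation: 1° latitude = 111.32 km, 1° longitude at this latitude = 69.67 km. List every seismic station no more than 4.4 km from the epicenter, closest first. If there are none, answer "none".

Distances from 51.0950°N, 0.0096°W:
1: √((-0.0396·111.32)² + (0.0487·69.67)²) = √(19.432862 + 11.511967) = 5.5628 km
2: √((-0.4443·111.32)² + (-0.8170·69.67)²) = √(2446.239766 + 3239.930798) = 75.4067 km
3: √((-0.6757·111.32)² + (0.6429·69.67)²) = √(5657.886528 + 2006.219617) = 87.5449 km
4: √((-0.1070·111.32)² + (-0.0112·69.67)²) = √(141.877638 + 0.608874) = 11.9368 km
5: √((-0.6422·111.32)² + (-0.0142·69.67)²) = √(5110.777778 + 0.978742) = 71.4965 km
6: √((0.4041·111.32)² + (0.5193·69.67)²) = √(2023.597323 + 1308.965699) = 57.7284 km
7: √((0.6176·111.32)² + (0.3529·69.67)²) = √(4726.731902 + 604.498097) = 73.0153 km
Threshold 4.4 km: none within range.

none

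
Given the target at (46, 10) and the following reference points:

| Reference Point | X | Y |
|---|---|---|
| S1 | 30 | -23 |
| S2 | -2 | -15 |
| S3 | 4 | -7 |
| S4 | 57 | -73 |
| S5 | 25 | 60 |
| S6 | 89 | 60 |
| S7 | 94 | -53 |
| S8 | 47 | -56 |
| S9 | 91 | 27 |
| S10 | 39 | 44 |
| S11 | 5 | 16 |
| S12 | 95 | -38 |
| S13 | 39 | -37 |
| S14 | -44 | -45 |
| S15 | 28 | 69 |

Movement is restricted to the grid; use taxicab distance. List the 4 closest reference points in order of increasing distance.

S10, S11, S1, S13

Distances from (46, 10):
S1: |-16| + |-33| = 16 + 33 = 49
S2: |-48| + |-25| = 48 + 25 = 73
S3: |-42| + |-17| = 42 + 17 = 59
S4: |11| + |-83| = 11 + 83 = 94
S5: |-21| + |50| = 21 + 50 = 71
S6: |43| + |50| = 43 + 50 = 93
S7: |48| + |-63| = 48 + 63 = 111
S8: |1| + |-66| = 1 + 66 = 67
S9: |45| + |17| = 45 + 17 = 62
S10: |-7| + |34| = 7 + 34 = 41
S11: |-41| + |6| = 41 + 6 = 47
S12: |49| + |-48| = 49 + 48 = 97
S13: |-7| + |-47| = 7 + 47 = 54
S14: |-90| + |-55| = 90 + 55 = 145
S15: |-18| + |59| = 18 + 59 = 77
Sorted: S10 (41) < S11 (47) < S1 (49) < S13 (54) < S3 (59) < S9 (62) < …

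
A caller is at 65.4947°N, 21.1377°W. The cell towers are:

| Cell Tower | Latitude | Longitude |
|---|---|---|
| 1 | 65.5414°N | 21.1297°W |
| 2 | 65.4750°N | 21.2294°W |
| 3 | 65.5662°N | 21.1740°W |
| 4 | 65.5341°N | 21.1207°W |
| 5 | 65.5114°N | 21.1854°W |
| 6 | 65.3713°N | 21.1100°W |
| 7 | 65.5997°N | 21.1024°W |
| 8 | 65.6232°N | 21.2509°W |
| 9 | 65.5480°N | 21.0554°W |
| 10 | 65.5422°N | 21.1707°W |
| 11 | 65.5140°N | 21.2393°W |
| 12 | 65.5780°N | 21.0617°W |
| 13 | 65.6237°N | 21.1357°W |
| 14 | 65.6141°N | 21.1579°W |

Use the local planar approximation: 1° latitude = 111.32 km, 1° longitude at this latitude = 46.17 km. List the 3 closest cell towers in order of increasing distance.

5, 4, 2

Distances from 65.4947°N, 21.1377°W:
1: √((0.0467·111.32)² + (0.0080·46.17)²) = √(27.025899 + 0.136427) = 5.2117 km
2: √((-0.0197·111.32)² + (-0.0917·46.17)²) = √(4.809267 + 17.924969) = 4.7680 km
3: √((0.0715·111.32)² + (-0.0363·46.17)²) = √(63.351730 + 2.808879) = 8.1339 km
4: √((0.0394·111.32)² + (0.0170·46.17)²) = √(19.237066 + 0.616052) = 4.4557 km
5: √((0.0167·111.32)² + (-0.0477·46.17)²) = √(3.456045 + 4.850165) = 2.8820 km
6: √((-0.1234·111.32)² + (0.0277·46.17)²) = √(188.702092 + 1.635608) = 13.7963 km
7: √((0.1050·111.32)² + (0.0353·46.17)²) = √(136.623370 + 2.656251) = 11.8017 km
8: √((0.1285·111.32)² + (-0.1132·46.17)²) = √(204.622153 + 27.315717) = 15.2295 km
9: √((0.0533·111.32)² + (0.0823·46.17)²) = √(35.204713 + 14.438412) = 7.0458 km
10: √((0.0475·111.32)² + (-0.0330·46.17)²) = √(27.959771 + 2.321387) = 5.5028 km
11: √((0.0193·111.32)² + (-0.1016·46.17)²) = √(4.615949 + 22.004280) = 5.1595 km
12: √((0.0833·111.32)² + (0.0760·46.17)²) = √(85.987713 + 12.312520) = 9.9146 km
13: √((0.1290·111.32)² + (0.0020·46.17)²) = √(206.217642 + 0.008527) = 14.3606 km
14: √((0.1194·111.32)² + (-0.0202·46.17)²) = √(176.666843 + 0.869806) = 13.3243 km
Sorted: 5 (2.8820 km) < 4 (4.4557 km) < 2 (4.7680 km) < 11 (5.1595 km) < 1 (5.2117 km) < …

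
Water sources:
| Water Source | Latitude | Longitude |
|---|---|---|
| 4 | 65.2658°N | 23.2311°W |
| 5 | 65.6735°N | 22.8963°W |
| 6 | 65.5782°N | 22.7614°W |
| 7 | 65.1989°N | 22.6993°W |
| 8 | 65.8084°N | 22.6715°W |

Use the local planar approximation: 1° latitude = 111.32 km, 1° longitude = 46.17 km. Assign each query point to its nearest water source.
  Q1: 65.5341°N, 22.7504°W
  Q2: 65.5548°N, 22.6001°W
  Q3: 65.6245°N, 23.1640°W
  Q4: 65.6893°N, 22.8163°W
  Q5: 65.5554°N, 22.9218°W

Q1→6; Q2→6; Q3→5; Q4→5; Q5→6

Q1 at 65.5341°N, 22.7504°W:
  4: √((-0.2683·111.32)² + (-0.4807·46.17)²) = √(892.047008 + 492.570041) = 37.2104 km
  5: √((0.1394·111.32)² + (-0.1459·46.17)²) = √(240.808572 + 45.376431) = 16.9170 km
  6: √((0.0441·111.32)² + (-0.0110·46.17)²) = √(24.100362 + 0.257932) = 4.9354 km
  7: √((-0.3352·111.32)² + (0.0511·46.17)²) = √(1392.369224 + 5.566235) = 37.3890 km
  8: √((0.2743·111.32)² + (0.0789·46.17)²) = √(932.390866 + 13.270087) = 30.7516 km
  → nearest: 6 (4.9354 km)
Q2 at 65.5548°N, 22.6001°W:
  4: √((-0.2890·111.32)² + (-0.6310·46.17)²) = √(1035.004125 + 848.747421) = 43.4022 km
  5: √((0.1187·111.32)² + (-0.2962·46.17)²) = √(174.601445 + 187.020777) = 19.0164 km
  6: √((0.0234·111.32)² + (-0.1613·46.17)²) = √(6.785441 + 55.461101) = 7.8896 km
  7: √((-0.3559·111.32)² + (-0.0992·46.17)²) = √(1569.648363 + 20.976986) = 39.8826 km
  8: √((0.2536·111.32)² + (-0.0714·46.17)²) = √(796.975358 + 10.867163) = 28.4226 km
  → nearest: 6 (7.8896 km)
Q3 at 65.6245°N, 23.1640°W:
  4: √((-0.3587·111.32)² + (-0.0671·46.17)²) = √(1594.443552 + 9.597647) = 40.0505 km
  5: √((0.0490·111.32)² + (0.2677·46.17)²) = √(29.753534 + 152.762407) = 13.5098 km
  6: √((-0.0463·111.32)² + (0.4026·46.17)²) = √(26.564912 + 345.515305) = 19.2894 km
  7: √((-0.4256·111.32)² + (0.4647·46.17)²) = √(2244.655175 + 460.325564) = 52.0094 km
  8: √((0.1839·111.32)² + (0.4925·46.17)²) = √(419.092466 + 517.049615) = 30.5964 km
  → nearest: 5 (13.5098 km)
Q4 at 65.6893°N, 22.8163°W:
  4: √((-0.4235·111.32)² + (-0.4148·46.17)²) = √(2222.558622 + 366.772905) = 50.8855 km
  5: √((-0.0158·111.32)² + (-0.0800·46.17)²) = √(3.093574 + 13.642681) = 4.0910 km
  6: √((-0.1111·111.32)² + (0.0549·46.17)²) = √(152.958816 + 6.424871) = 12.6247 km
  7: √((-0.4904·111.32)² + (0.1170·46.17)²) = √(2980.213093 + 29.180416) = 54.8579 km
  8: √((0.1191·111.32)² + (0.1448·46.17)²) = √(175.780185 + 44.694787) = 14.8484 km
  → nearest: 5 (4.0910 km)
Q5 at 65.5554°N, 22.9218°W:
  4: √((-0.2896·111.32)² + (-0.3093·46.17)²) = √(1039.306182 + 203.929282) = 35.2595 km
  5: √((0.1181·111.32)² + (0.0255·46.17)²) = √(172.840769 + 1.386118) = 13.1995 km
  6: √((0.0228·111.32)² + (0.1604·46.17)²) = √(6.441931 + 54.843919) = 7.8285 km
  7: √((-0.3565·111.32)² + (0.2225·46.17)²) = √(1574.945260 + 105.530933) = 40.9936 km
  8: √((0.2530·111.32)² + (0.2503·46.17)²) = √(793.208643 + 133.549248) = 30.4427 km
  → nearest: 6 (7.8285 km)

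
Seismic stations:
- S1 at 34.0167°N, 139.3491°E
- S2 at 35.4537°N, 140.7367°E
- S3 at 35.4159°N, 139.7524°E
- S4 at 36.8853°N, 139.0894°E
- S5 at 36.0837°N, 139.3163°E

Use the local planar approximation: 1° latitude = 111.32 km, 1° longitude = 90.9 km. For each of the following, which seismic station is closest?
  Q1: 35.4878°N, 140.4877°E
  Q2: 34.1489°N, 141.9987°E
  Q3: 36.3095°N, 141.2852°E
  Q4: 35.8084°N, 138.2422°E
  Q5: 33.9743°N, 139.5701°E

Q1 at 35.4878°N, 140.4877°E:
  S1: 193.7273 km
  S2: 22.9502 km
  S3: 67.3163 km
  S4: 200.8923 km
  S5: 125.4530 km
  → nearest: S2 (22.9502 km)
Q2 at 34.1489°N, 141.9987°E:
  S1: 241.2978 km
  S2: 185.0875 km
  S3: 248.1652 km
  S4: 403.3951 km
  S5: 325.3345 km
  → nearest: S2 (185.0875 km)
Q3 at 36.3095°N, 141.2852°E:
  S1: 310.0285 km
  S2: 107.5259 km
  S3: 171.1977 km
  S4: 209.6378 km
  S5: 180.7295 km
  → nearest: S2 (107.5259 km)
Q4 at 35.8084°N, 138.2422°E:
  S1: 223.3941 km
  S2: 230.1623 km
  S3: 144.0629 km
  S4: 142.4849 km
  S5: 102.3324 km
  → nearest: S5 (102.3324 km)
Q5 at 33.9743°N, 139.5701°E:
  S1: 20.6359 km
  S2: 195.8751 km
  S3: 161.3322 km
  S4: 326.9852 km
  S5: 235.9490 km
  → nearest: S1 (20.6359 km)

Q1→S2; Q2→S2; Q3→S2; Q4→S5; Q5→S1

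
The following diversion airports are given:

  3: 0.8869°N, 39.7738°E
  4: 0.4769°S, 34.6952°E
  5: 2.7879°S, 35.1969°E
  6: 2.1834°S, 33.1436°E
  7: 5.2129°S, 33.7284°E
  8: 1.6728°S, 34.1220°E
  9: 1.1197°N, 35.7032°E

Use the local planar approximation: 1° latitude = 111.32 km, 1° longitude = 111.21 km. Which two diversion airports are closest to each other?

6 and 8

Pairwise distances:
3–4: √((-1.3638·111.32)² + (-5.0786·111.21)²) = √(23048.770709 + 318988.993417) = 584.8399 km
3–5: √((-3.6748·111.32)² + (-4.5769·111.21)²) = √(167345.412247 + 259077.995891) = 653.0110 km
3–6: √((-3.0703·111.32)² + (-6.6302·111.21)²) = √(116817.530347 + 543676.973617) = 812.7081 km
3–7: √((-6.0998·111.32)² + (-6.0454·111.21)²) = √(461081.382372 + 451999.302736) = 955.5526 km
3–8: √((-2.5597·111.32)² + (-5.6518·111.21)²) = √(81194.111217 + 395058.355591) = 690.1105 km
3–9: √((0.2328·111.32)² + (-4.0706·111.21)²) = √(671.602567 + 204929.527174) = 453.4326 km
4–5: √((-2.3110·111.32)² + (0.5017·111.21)²) = √(66182.975151 + 3112.976797) = 263.2412 km
4–6: √((-1.7065·111.32)² + (-1.5516·111.21)²) = √(36087.681451 + 29774.688275) = 256.6366 km
4–7: √((-4.7360·111.32)² + (-0.9668·111.21)²) = √(277951.986821 + 11560.083338) = 538.0633 km
4–8: √((-1.1959·111.32)² + (-0.5732·111.21)²) = √(17722.954687 + 4063.497950) = 147.6023 km
4–9: √((1.5966·111.32)² + (1.0080·111.21)²) = √(31589.201288 + 12566.338256) = 210.1322 km
5–6: √((0.6045·111.32)² + (-2.0533·111.21)²) = √(4528.339774 + 52142.577559) = 238.0565 km
5–7: √((-2.4250·111.32)² + (-1.4685·111.21)²) = √(72873.542401 + 26670.771782) = 315.5064 km
5–8: √((1.1151·111.32)² + (-1.0749·111.21)²) = √(15408.984807 + 14289.722901) = 172.3331 km
5–9: √((3.9076·111.32)² + (0.5063·111.21)²) = √(189219.807876 + 3170.323181) = 438.6230 km
6–7: √((-3.0295·111.32)² + (0.5848·111.21)²) = √(113733.475067 + 4229.630308) = 343.4576 km
6–8: √((0.5106·111.32)² + (0.9784·111.21)²) = √(3230.784691 + 11839.151268) = 122.7597 km
6–9: √((3.3031·111.32)² + (2.5596·111.21)²) = √(135204.093058 + 81027.396449) = 465.0070 km
7–8: √((3.5401·111.32)² + (0.3936·111.21)²) = √(155302.145461 + 1916.010395) = 396.5074 km
7–9: √((6.3326·111.32)² + (1.9748·111.21)²) = √(496947.498141 + 48231.849820) = 738.3626 km
8–9: √((2.7925·111.32)² + (1.5812·111.21)²) = √(96634.623493 + 30921.552651) = 357.1501 km
Closest pair: 6–8 at 122.7597 km.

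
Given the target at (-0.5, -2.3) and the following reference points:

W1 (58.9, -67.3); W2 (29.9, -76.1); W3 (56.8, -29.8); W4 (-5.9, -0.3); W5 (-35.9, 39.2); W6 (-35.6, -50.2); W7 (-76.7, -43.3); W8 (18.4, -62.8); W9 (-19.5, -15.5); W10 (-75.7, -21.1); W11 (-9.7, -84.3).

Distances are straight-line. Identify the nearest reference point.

W4

Distances from (-0.5, -2.3):
W1: √((59.4)² + (-65.0)²) = √(3528.360 + 4225.000) = 88.1
W2: √((30.4)² + (-73.8)²) = √(924.160 + 5446.440) = 79.8
W3: √((57.3)² + (-27.5)²) = √(3283.290 + 756.250) = 63.6
W4: √((-5.4)² + (2.0)²) = √(29.160 + 4.000) = 5.8
W5: √((-35.4)² + (41.5)²) = √(1253.160 + 1722.250) = 54.5
W6: √((-35.1)² + (-47.9)²) = √(1232.010 + 2294.410) = 59.4
W7: √((-76.2)² + (-41.0)²) = √(5806.440 + 1681.000) = 86.5
W8: √((18.9)² + (-60.5)²) = √(357.210 + 3660.250) = 63.4
W9: √((-19.0)² + (-13.2)²) = √(361.000 + 174.240) = 23.1
W10: √((-75.2)² + (-18.8)²) = √(5655.040 + 353.440) = 77.5
W11: √((-9.2)² + (-82.0)²) = √(84.640 + 6724.000) = 82.5
Minimum: W4 at 5.8.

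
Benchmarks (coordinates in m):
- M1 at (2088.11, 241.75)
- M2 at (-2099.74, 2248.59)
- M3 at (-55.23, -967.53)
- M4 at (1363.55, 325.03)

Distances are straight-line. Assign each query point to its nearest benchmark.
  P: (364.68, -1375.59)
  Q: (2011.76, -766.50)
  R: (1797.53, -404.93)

P→M3; Q→M1; R→M1

P at (364.68, -1375.59):
  M1: 2363.47 m
  M2: 4382.70 m
  M3: 585.52 m
  M4: 1972.27 m
  → nearest: M3 (585.52 m)
Q at (2011.76, -766.50):
  M1: 1011.14 m
  M2: 5098.55 m
  M3: 2076.74 m
  M4: 1269.49 m
  → nearest: M1 (1011.14 m)
R at (1797.53, -404.93):
  M1: 708.97 m
  M2: 4714.86 m
  M3: 1936.30 m
  M4: 849.22 m
  → nearest: M1 (708.97 m)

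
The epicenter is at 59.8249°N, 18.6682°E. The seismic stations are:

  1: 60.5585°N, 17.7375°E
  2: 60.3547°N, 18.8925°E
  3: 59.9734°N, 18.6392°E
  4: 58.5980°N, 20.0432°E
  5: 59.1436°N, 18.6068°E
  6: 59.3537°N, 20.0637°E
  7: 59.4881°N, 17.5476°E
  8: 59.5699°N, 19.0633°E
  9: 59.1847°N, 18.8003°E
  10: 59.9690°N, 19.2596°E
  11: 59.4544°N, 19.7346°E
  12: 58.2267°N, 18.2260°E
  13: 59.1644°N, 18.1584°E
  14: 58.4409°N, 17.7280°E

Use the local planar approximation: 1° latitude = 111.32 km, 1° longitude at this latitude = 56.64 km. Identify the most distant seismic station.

Distances from 59.8249°N, 18.6682°E:
1: √((0.7336·111.32)² + (-0.9307·56.64)²) = √(6669.066388 + 2778.855200) = 97.2004 km
2: √((0.5298·111.32)² + (0.2243·56.64)²) = √(3478.326162 + 161.400560) = 60.3301 km
3: √((0.1485·111.32)² + (-0.0290·56.64)²) = √(273.274622 + 2.698003) = 16.6124 km
4: √((-1.2269·111.32)² + (1.3750·56.64)²) = √(18653.688848 + 6065.294400) = 157.2227 km
5: √((-0.6813·111.32)² + (-0.0614·56.64)²) = √(5752.056896 + 12.094369) = 75.9220 km
6: √((-0.4712·111.32)² + (1.3955·56.64)²) = √(2751.420437 + 6247.498651) = 94.8626 km
7: √((-0.3368·111.32)² + (-1.1206·56.64)²) = √(1405.693255 + 4028.540422) = 73.7173 km
8: √((-0.2550·111.32)² + (0.3951·56.64)²) = √(805.799060 + 500.795651) = 36.1468 km
9: √((-0.6402·111.32)² + (0.1321·56.64)²) = √(5078.994411 + 55.982479) = 71.6588 km
10: √((0.1441·111.32)² + (0.5914·56.64)²) = √(257.320482 + 1122.042042) = 37.1398 km
11: √((-0.3705·111.32)² + (1.0664·56.64)²) = √(1701.072485 + 3648.268238) = 73.1392 km
12: √((-1.5982·111.32)² + (-0.4422·56.64)²) = √(31652.545954 + 627.312535) = 179.6660 km
13: √((-0.6605·111.32)² + (-0.5098·56.64)²) = √(5406.199141 + 833.769783) = 78.9935 km
14: √((-1.3840·111.32)² + (-0.9402·56.64)²) = √(23736.603513 + 2835.874341) = 163.0107 km
Maximum: 12 at 179.6660 km.

12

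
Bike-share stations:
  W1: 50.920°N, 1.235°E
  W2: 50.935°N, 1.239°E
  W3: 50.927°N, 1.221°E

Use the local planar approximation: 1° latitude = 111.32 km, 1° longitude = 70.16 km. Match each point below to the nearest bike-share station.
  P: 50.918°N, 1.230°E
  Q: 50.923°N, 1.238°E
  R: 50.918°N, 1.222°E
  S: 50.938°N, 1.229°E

P at 50.918°N, 1.230°E:
  W1: √((0.002·111.32)² + (0.005·70.16)²) = √(0.04957 + 0.12306) = 0.415 km
  W2: √((0.017·111.32)² + (0.009·70.16)²) = √(3.58133 + 0.39872) = 1.995 km
  W3: √((0.009·111.32)² + (-0.009·70.16)²) = √(1.00376 + 0.39872) = 1.184 km
  → nearest: W1 (0.415 km)
Q at 50.923°N, 1.238°E:
  W1: √((-0.003·111.32)² + (-0.003·70.16)²) = √(0.11153 + 0.04430) = 0.395 km
  W2: √((0.012·111.32)² + (0.001·70.16)²) = √(1.78447 + 0.00492) = 1.338 km
  W3: √((0.004·111.32)² + (-0.017·70.16)²) = √(0.19827 + 1.42258) = 1.273 km
  → nearest: W1 (0.395 km)
R at 50.918°N, 1.222°E:
  W1: √((0.002·111.32)² + (0.013·70.16)²) = √(0.04957 + 0.83189) = 0.939 km
  W2: √((0.017·111.32)² + (0.017·70.16)²) = √(3.58133 + 1.42258) = 2.237 km
  W3: √((0.009·111.32)² + (-0.001·70.16)²) = √(1.00376 + 0.00492) = 1.004 km
  → nearest: W1 (0.939 km)
S at 50.938°N, 1.229°E:
  W1: √((-0.018·111.32)² + (0.006·70.16)²) = √(4.01505 + 0.17721) = 2.048 km
  W2: √((-0.003·111.32)² + (0.010·70.16)²) = √(0.11153 + 0.49224) = 0.777 km
  W3: √((-0.011·111.32)² + (-0.008·70.16)²) = √(1.49945 + 0.31504) = 1.347 km
  → nearest: W2 (0.777 km)

P→W1; Q→W1; R→W1; S→W2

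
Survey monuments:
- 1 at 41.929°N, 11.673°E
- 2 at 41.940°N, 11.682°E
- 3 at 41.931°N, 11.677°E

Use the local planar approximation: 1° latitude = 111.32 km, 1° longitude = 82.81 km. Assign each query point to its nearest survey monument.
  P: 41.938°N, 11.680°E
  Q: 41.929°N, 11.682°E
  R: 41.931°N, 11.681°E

P at 41.938°N, 11.680°E:
  1: √((-0.009·111.32)² + (-0.007·82.81)²) = √(1.00376 + 0.33602) = 1.157 km
  2: √((0.002·111.32)² + (0.002·82.81)²) = √(0.04957 + 0.02743) = 0.277 km
  3: √((-0.007·111.32)² + (-0.003·82.81)²) = √(0.60721 + 0.06172) = 0.818 km
  → nearest: 2 (0.277 km)
Q at 41.929°N, 11.682°E:
  1: √((0.000·111.32)² + (-0.009·82.81)²) = √(0.00000 + 0.55546) = 0.745 km
  2: √((0.011·111.32)² + (0.000·82.81)²) = √(1.49945 + 0.00000) = 1.225 km
  3: √((0.002·111.32)² + (-0.005·82.81)²) = √(0.04957 + 0.17144) = 0.470 km
  → nearest: 3 (0.470 km)
R at 41.931°N, 11.681°E:
  1: √((-0.002·111.32)² + (-0.008·82.81)²) = √(0.04957 + 0.43888) = 0.699 km
  2: √((0.009·111.32)² + (0.001·82.81)²) = √(1.00376 + 0.00686) = 1.005 km
  3: √((0.000·111.32)² + (-0.004·82.81)²) = √(0.00000 + 0.10972) = 0.331 km
  → nearest: 3 (0.331 km)

P→2; Q→3; R→3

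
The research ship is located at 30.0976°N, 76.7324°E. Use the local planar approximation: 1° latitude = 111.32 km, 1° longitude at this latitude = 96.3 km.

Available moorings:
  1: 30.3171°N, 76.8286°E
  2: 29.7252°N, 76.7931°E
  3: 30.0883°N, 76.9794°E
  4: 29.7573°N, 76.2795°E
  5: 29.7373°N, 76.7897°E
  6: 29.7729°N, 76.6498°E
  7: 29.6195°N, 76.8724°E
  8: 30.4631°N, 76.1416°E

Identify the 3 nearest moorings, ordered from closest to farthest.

3, 1, 6

Distances from 30.0976°N, 76.7324°E:
1: 26.1320 km
2: 41.8657 km
3: 23.8086 km
4: 57.7691 km
5: 40.4864 km
6: 37.0105 km
7: 54.9031 km
8: 69.9457 km
Sorted: 3 (23.8086 km) < 1 (26.1320 km) < 6 (37.0105 km) < 5 (40.4864 km) < 2 (41.8657 km) < …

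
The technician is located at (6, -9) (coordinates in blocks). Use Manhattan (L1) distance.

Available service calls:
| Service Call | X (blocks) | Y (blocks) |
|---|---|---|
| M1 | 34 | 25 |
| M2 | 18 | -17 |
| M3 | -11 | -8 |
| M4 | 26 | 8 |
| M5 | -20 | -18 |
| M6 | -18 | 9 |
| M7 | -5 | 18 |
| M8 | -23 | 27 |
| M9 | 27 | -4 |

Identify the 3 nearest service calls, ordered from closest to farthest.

M3, M2, M9

Distances from (6, -9):
M1: |28| + |34| = 28 + 34 = 62 blocks
M2: |12| + |-8| = 12 + 8 = 20 blocks
M3: |-17| + |1| = 17 + 1 = 18 blocks
M4: |20| + |17| = 20 + 17 = 37 blocks
M5: |-26| + |-9| = 26 + 9 = 35 blocks
M6: |-24| + |18| = 24 + 18 = 42 blocks
M7: |-11| + |27| = 11 + 27 = 38 blocks
M8: |-29| + |36| = 29 + 36 = 65 blocks
M9: |21| + |5| = 21 + 5 = 26 blocks
Sorted: M3 (18 blocks) < M2 (20 blocks) < M9 (26 blocks) < M5 (35 blocks) < M4 (37 blocks) < …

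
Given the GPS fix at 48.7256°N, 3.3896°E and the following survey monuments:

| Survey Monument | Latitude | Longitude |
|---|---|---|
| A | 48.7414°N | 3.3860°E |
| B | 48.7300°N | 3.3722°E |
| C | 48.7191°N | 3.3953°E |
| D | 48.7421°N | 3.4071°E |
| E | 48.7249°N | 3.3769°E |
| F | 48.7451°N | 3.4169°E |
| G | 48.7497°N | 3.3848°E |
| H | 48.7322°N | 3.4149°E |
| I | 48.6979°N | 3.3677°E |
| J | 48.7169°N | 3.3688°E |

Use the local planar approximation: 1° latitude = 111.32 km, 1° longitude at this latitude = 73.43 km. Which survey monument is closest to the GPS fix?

Distances from 48.7256°N, 3.3896°E:
A: 1.7786 km
B: 1.3684 km
C: 0.8359 km
D: 2.2417 km
E: 0.9358 km
F: 2.9548 km
G: 2.7059 km
H: 1.9978 km
I: 3.4777 km
J: 1.8085 km
Minimum: C at 0.8359 km.

C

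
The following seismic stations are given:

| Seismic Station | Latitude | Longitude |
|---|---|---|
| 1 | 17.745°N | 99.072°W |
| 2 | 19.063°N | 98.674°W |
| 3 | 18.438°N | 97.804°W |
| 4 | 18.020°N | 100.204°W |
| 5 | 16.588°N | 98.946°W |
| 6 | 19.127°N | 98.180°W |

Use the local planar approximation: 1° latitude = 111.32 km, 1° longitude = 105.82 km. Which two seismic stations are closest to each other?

Pairwise distances:
1–2: 152.645 km
1–3: 154.776 km
1–4: 123.638 km
1–5: 129.486 km
1–6: 180.493 km
2–3: 115.396 km
2–4: 199.233 km
2–5: 277.016 km
2–6: 52.758 km
3–4: 258.196 km
3–5: 238.780 km
3–6: 86.406 km
4–5: 207.685 km
4–6: 247.101 km
5–6: 294.035 km
Closest pair: 2–6 at 52.758 km.

2 and 6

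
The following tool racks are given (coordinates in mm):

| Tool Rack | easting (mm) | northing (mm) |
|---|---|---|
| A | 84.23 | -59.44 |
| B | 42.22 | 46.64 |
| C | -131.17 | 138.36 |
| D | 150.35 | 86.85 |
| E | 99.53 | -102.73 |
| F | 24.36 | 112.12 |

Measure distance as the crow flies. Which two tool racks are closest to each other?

Pairwise distances:
A–E: √((15.30)² + (-43.29)²) = √(234.0900 + 1874.0241) = 45.91 mm
B–F: √((-17.86)² + (65.48)²) = √(318.9796 + 4287.6304) = 67.87 mm
A–B: √((-42.01)² + (106.08)²) = √(1764.8401 + 11252.9664) = 114.10 mm
B–D: √((108.13)² + (40.21)²) = √(11692.0969 + 1616.8441) = 115.36 mm
D–F: √((-125.99)² + (25.27)²) = √(15873.4801 + 638.5729) = 128.50 mm
C–F: √((155.53)² + (-26.24)²) = √(24189.5809 + 688.5376) = 157.73 mm
B–E: √((57.31)² + (-149.37)²) = √(3284.4361 + 22311.3969) = 159.99 mm
A–D: √((66.12)² + (146.29)²) = √(4371.8544 + 21400.7641) = 160.54 mm
A–F: √((-59.87)² + (171.56)²) = √(3584.4169 + 29432.8336) = 181.71 mm
B–C: √((-173.39)² + (91.72)²) = √(30064.0921 + 8412.5584) = 196.15 mm
D–E: √((-50.82)² + (-189.58)²) = √(2582.6724 + 35940.5764) = 196.27 mm
E–F: √((-75.17)² + (214.85)²) = √(5650.5289 + 46160.5225) = 227.62 mm
C–D: √((281.52)² + (-51.51)²) = √(79253.5104 + 2653.2801) = 286.19 mm
A–C: √((-215.40)² + (197.80)²) = √(46397.1600 + 39124.8400) = 292.44 mm
C–E: √((230.70)² + (-241.09)²) = √(53222.4900 + 58124.3881) = 333.69 mm
Closest pair: A–E at 45.91 mm.

A and E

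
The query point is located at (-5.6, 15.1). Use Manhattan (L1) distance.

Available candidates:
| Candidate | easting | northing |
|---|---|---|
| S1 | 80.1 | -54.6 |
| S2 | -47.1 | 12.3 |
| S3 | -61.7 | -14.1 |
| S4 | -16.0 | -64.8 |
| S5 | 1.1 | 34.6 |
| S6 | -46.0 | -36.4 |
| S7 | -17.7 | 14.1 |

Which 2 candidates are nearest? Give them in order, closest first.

Distances from (-5.6, 15.1):
S1: |85.7| + |-69.7| = 85.7 + 69.7 = 155.4
S2: |-41.5| + |-2.8| = 41.5 + 2.8 = 44.3
S3: |-56.1| + |-29.2| = 56.1 + 29.2 = 85.3
S4: |-10.4| + |-79.9| = 10.4 + 79.9 = 90.3
S5: |6.7| + |19.5| = 6.7 + 19.5 = 26.2
S6: |-40.4| + |-51.5| = 40.4 + 51.5 = 91.9
S7: |-12.1| + |-1.0| = 12.1 + 1.0 = 13.1
Sorted: S7 (13.1) < S5 (26.2) < S2 (44.3) < S3 (85.3) < …

S7, S5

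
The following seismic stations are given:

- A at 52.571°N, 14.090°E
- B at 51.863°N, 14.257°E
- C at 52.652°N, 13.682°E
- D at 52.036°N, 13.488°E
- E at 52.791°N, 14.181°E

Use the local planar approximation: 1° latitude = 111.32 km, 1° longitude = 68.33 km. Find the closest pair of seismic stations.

A and E

Pairwise distances:
A–B: 79.636 km
A–C: 29.301 km
A–D: 72.381 km
A–E: 25.267 km
B–C: 96.219 km
B–D: 55.964 km
B–E: 103.435 km
C–D: 69.843 km
C–E: 37.443 km
D–E: 96.468 km
Closest pair: A–E at 25.267 km.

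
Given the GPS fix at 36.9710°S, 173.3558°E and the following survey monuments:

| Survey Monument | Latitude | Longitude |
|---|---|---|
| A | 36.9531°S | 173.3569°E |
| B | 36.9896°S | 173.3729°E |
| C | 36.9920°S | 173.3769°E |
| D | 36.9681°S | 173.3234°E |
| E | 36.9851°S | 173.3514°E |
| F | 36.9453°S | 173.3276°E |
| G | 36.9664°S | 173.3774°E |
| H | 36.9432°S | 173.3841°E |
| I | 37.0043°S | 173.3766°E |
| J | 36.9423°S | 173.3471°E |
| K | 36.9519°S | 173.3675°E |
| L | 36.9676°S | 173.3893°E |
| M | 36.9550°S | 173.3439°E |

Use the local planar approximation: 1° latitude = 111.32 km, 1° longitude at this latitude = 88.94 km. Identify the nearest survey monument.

Distances from 36.9710°S, 173.3558°E:
A: √((0.0179·111.32)² + (0.0011·88.94)²) = √(3.970566 + 0.009571) = 1.9950 km
B: √((-0.0186·111.32)² + (0.0171·88.94)²) = √(4.287186 + 2.313058) = 2.5691 km
C: √((-0.0210·111.32)² + (0.0211·88.94)²) = √(5.464935 + 3.521755) = 2.9978 km
D: √((0.0029·111.32)² + (-0.0324·88.94)²) = √(0.104218 + 8.303941) = 2.8997 km
E: √((-0.0141·111.32)² + (-0.0044·88.94)²) = √(2.463682 + 0.153144) = 1.6177 km
F: √((0.0257·111.32)² + (-0.0282·88.94)²) = √(8.184886 + 6.290606) = 3.8047 km
G: √((0.0046·111.32)² + (0.0216·88.94)²) = √(0.262218 + 3.690641) = 1.9882 km
H: √((0.0278·111.32)² + (0.0283·88.94)²) = √(9.577143 + 6.335299) = 3.9890 km
I: √((-0.0333·111.32)² + (0.0208·88.94)²) = √(13.741523 + 3.422322) = 4.1429 km
J: √((0.0287·111.32)² + (-0.0087·88.94)²) = √(10.207284 + 0.598732) = 3.2873 km
K: √((0.0191·111.32)² + (0.0117·88.94)²) = √(4.520777 + 1.082844) = 2.3672 km
L: √((0.0034·111.32)² + (0.0335·88.94)²) = √(0.143253 + 8.877361) = 3.0034 km
M: √((0.0160·111.32)² + (-0.0119·88.94)²) = √(3.172388 + 1.120181) = 2.0719 km
Minimum: E at 1.6177 km.

E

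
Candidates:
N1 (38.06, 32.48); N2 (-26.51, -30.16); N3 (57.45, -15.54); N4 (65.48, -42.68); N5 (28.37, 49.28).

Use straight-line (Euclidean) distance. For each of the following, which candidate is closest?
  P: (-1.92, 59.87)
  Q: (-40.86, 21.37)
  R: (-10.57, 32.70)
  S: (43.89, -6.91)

P→N5; Q→N2; R→N5; S→N3

P at (-1.92, 59.87):
  N1: 48.46
  N2: 93.33
  N3: 95.98
  N4: 122.72
  N5: 32.09
  → nearest: N5 (32.09)
Q at (-40.86, 21.37):
  N1: 79.70
  N2: 53.49
  N3: 105.01
  N4: 124.14
  N5: 74.64
  → nearest: N2 (53.49)
R at (-10.57, 32.70):
  N1: 48.63
  N2: 64.85
  N3: 83.39
  N4: 107.08
  N5: 42.32
  → nearest: N5 (42.32)
S at (43.89, -6.91):
  N1: 39.82
  N2: 74.14
  N3: 16.07
  N4: 41.78
  N5: 58.29
  → nearest: N3 (16.07)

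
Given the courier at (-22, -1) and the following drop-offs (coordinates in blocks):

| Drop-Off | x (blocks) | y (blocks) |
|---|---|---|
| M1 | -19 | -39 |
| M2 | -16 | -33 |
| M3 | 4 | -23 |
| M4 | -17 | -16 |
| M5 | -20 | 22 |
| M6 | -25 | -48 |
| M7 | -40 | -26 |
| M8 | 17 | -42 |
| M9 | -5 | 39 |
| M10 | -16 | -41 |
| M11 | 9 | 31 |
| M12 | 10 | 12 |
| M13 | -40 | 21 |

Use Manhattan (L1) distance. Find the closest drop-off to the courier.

M4

Distances from (-22, -1):
M1: 41 blocks
M2: 38 blocks
M3: 48 blocks
M4: 20 blocks
M5: 25 blocks
M6: 50 blocks
M7: 43 blocks
M8: 80 blocks
M9: 57 blocks
M10: 46 blocks
M11: 63 blocks
M12: 45 blocks
M13: 40 blocks
Minimum: M4 at 20 blocks.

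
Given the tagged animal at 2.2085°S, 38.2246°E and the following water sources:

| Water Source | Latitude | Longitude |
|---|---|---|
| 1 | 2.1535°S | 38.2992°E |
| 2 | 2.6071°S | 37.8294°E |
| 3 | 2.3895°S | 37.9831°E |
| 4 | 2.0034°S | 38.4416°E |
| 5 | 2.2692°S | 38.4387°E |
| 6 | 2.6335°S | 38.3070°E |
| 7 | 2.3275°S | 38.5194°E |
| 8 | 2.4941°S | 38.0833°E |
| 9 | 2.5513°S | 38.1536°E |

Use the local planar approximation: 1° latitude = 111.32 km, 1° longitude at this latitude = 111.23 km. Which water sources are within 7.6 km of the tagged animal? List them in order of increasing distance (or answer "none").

Distances from 2.2085°S, 38.2246°E:
1: 10.3121 km
2: 62.4596 km
3: 33.5790 km
4: 33.2247 km
5: 24.7544 km
6: 48.1906 km
7: 35.3654 km
8: 35.4656 km
9: 38.9691 km
Threshold 7.6 km: none within range.

none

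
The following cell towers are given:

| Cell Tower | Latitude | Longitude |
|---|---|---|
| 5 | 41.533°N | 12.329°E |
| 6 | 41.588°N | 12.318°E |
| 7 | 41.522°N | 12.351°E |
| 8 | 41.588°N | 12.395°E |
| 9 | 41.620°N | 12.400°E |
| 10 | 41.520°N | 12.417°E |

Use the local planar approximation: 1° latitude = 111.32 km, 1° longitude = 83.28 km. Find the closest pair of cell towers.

Pairwise distances:
5–6: 6.191 km
5–7: 2.204 km
5–8: 8.228 km
5–9: 11.347 km
5–10: 7.470 km
6–7: 7.844 km
6–8: 6.413 km
6–9: 7.702 km
6–10: 11.193 km
7–8: 8.210 km
7–9: 11.648 km
7–10: 5.501 km
8–9: 3.586 km
8–10: 7.788 km
9–10: 11.222 km
Closest pair: 5–7 at 2.204 km.

5 and 7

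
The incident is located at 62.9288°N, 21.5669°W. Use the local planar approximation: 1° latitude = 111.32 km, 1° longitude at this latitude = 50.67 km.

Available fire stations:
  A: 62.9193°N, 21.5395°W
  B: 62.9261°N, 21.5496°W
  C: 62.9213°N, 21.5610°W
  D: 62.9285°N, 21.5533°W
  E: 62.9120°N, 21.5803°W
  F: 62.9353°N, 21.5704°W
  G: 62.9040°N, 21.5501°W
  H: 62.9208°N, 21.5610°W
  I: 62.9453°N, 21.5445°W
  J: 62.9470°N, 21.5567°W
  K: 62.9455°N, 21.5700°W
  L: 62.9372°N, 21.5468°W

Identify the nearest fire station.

Distances from 62.9288°N, 21.5669°W:
A: 1.7453 km
B: 0.9267 km
C: 0.8868 km
D: 0.6899 km
E: 1.9896 km
F: 0.7450 km
G: 2.8890 km
H: 0.9394 km
I: 2.1592 km
J: 2.0909 km
K: 1.8657 km
L: 1.3826 km
Minimum: D at 0.6899 km.

D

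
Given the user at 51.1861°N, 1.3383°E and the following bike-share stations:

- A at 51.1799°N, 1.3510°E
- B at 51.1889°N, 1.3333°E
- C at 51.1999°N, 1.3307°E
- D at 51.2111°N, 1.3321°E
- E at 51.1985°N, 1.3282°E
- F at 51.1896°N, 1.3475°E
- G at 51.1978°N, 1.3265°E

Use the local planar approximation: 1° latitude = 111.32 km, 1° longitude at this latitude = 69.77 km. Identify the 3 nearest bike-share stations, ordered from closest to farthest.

B, F, A

Distances from 51.1861°N, 1.3383°E:
A: 1.1232 km
B: 0.4678 km
C: 1.6252 km
D: 2.8164 km
E: 1.5498 km
F: 0.7509 km
G: 1.5408 km
Sorted: B (0.4678 km) < F (0.7509 km) < A (1.1232 km) < G (1.5408 km) < E (1.5498 km) < …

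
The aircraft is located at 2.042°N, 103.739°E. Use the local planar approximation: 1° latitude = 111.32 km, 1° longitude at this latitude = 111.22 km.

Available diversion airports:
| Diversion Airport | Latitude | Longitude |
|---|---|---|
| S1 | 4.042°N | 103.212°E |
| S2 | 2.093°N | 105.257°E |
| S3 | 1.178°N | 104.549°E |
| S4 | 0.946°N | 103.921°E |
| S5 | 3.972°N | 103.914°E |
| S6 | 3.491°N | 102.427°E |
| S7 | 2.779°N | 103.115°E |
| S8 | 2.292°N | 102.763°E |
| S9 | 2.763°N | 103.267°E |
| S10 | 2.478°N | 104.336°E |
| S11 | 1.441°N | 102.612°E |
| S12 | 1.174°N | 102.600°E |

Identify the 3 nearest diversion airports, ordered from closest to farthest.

S10, S9, S7

Distances from 2.042°N, 103.739°E:
S1: √((2.000·111.32)² + (-0.527·111.22)²) = √(49568.56960 + 3435.47674) = 230.226 km
S2: √((0.051·111.32)² + (1.518·111.22)²) = √(32.23196 + 28504.23072) = 168.927 km
S3: √((-0.864·111.32)² + (0.810·111.22)²) = √(9250.68473 + 8115.88378) = 131.782 km
S4: √((-1.096·111.32)² + (0.182·111.22)²) = √(14885.63973 + 409.74018) = 123.674 km
S5: √((1.930·111.32)² + (0.175·111.22)²) = √(46159.49123 + 378.82783) = 215.727 km
S6: √((1.449·111.32)² + (-1.312·111.22)²) = √(26018.55458 + 21292.83318) = 217.512 km
S7: √((0.737·111.32)² + (-0.624·111.22)²) = √(6731.02760 + 4816.53767) = 107.460 km
S8: √((0.250·111.32)² + (-0.976·111.22)²) = √(774.50890 + 11783.25881) = 112.061 km
S9: √((0.721·111.32)² + (-0.472·111.22)²) = √(6441.94370 + 2755.81322) = 95.905 km
S10: √((0.436·111.32)² + (0.597·111.22)²) = √(2355.69670 + 4408.73955) = 82.246 km
S11: √((-0.601·111.32)² + (-1.127·111.22)²) = √(4476.05423 + 15711.35398) = 142.082 km
S12: √((-0.868·111.32)² + (-1.139·111.22)²) = √(9336.53750 + 16047.71599) = 159.324 km
Sorted: S10 (82.246 km) < S9 (95.905 km) < S7 (107.460 km) < S8 (112.061 km) < S4 (123.674 km) < …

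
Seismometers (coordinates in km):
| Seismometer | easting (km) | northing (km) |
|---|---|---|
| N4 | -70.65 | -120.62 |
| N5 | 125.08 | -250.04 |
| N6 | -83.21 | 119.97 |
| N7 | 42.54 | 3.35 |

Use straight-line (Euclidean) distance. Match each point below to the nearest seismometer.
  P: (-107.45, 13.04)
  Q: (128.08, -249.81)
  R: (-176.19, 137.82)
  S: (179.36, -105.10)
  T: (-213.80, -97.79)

P→N6; Q→N5; R→N6; S→N5; T→N4

P at (-107.45, 13.04):
  N4: 138.63 km
  N5: 351.11 km
  N6: 109.64 km
  N7: 150.30 km
  → nearest: N6 (109.64 km)
Q at (128.08, -249.81):
  N4: 237.03 km
  N5: 3.01 km
  N6: 425.89 km
  N7: 267.22 km
  → nearest: N5 (3.01 km)
R at (-176.19, 137.82):
  N4: 279.16 km
  N5: 491.12 km
  N6: 94.68 km
  N7: 256.76 km
  → nearest: N6 (94.68 km)
S at (179.36, -105.10):
  N4: 250.49 km
  N5: 154.77 km
  N6: 345.83 km
  N7: 174.59 km
  → nearest: N5 (154.77 km)
T at (-213.80, -97.79):
  N4: 144.96 km
  N5: 371.51 km
  N6: 253.92 km
  N7: 275.57 km
  → nearest: N4 (144.96 km)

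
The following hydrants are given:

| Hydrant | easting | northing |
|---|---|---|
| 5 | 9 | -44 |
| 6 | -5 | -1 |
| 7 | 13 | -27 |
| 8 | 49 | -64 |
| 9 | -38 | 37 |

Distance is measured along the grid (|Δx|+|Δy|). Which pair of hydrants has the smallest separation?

5 and 7

Pairwise distances:
5–6: 57
5–7: 21
5–8: 60
5–9: 128
6–7: 44
6–8: 117
6–9: 71
7–8: 73
7–9: 115
8–9: 188
Closest pair: 5–7 at 21.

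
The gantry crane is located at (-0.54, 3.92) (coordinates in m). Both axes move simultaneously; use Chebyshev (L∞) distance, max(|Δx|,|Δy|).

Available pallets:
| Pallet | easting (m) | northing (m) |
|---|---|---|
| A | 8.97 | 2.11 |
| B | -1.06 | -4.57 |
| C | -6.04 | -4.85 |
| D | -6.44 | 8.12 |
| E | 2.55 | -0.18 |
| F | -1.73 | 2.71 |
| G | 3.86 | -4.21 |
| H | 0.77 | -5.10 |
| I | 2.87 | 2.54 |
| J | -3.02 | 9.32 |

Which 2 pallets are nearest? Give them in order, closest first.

Distances from (-0.54, 3.92):
A: max(|9.51|, |-1.81|) = 9.51 m
B: max(|-0.52|, |-8.49|) = 8.49 m
C: max(|-5.50|, |-8.77|) = 8.77 m
D: max(|-5.90|, |4.20|) = 5.90 m
E: max(|3.09|, |-4.10|) = 4.10 m
F: max(|-1.19|, |-1.21|) = 1.21 m
G: max(|4.40|, |-8.13|) = 8.13 m
H: max(|1.31|, |-9.02|) = 9.02 m
I: max(|3.41|, |-1.38|) = 3.41 m
J: max(|-2.48|, |5.40|) = 5.40 m
Sorted: F (1.21 m) < I (3.41 m) < E (4.10 m) < J (5.40 m) < …

F, I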